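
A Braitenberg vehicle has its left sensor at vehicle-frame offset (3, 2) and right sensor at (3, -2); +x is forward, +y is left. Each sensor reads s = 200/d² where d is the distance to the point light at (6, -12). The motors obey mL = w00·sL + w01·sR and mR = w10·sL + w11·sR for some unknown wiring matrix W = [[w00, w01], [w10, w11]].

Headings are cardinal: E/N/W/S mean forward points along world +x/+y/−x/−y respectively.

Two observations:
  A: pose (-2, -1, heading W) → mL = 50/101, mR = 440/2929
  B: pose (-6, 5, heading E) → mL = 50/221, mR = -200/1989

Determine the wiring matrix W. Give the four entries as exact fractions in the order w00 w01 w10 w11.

1/2 0 1/2 -1/2

obs A: pose=(-2,-1,W) → sL=100/101, sR=20/29, mL=50/101, mR=440/2929
obs B: pose=(-6,5,E) → sL=100/221, sR=100/153, mL=50/221, mR=-200/1989
sensor matrix S = [[100/101, 20/29], [100/221, 100/153]]; det S = 1952000/5825781
solve [mL_A; mL_B] = S·[w00; w01] and [mR_A; mR_B] = S·[w10; w11]:
  w00 = 1/2, w01 = 0, w10 = 1/2, w11 = -1/2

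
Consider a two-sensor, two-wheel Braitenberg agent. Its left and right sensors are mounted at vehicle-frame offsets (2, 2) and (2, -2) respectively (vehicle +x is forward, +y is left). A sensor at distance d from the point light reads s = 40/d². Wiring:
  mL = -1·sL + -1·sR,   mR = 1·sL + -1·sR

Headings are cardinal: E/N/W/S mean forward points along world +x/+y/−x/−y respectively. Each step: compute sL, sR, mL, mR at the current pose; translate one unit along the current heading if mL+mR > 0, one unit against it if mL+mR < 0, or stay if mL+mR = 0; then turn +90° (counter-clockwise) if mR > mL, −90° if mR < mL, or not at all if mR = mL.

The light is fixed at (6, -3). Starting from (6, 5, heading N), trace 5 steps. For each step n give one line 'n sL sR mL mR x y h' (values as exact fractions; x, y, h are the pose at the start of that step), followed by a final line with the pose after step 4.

0 5/13 5/13 -10/13 0 6 5 N
1 40/29 8/17 -912/493 448/493 6 4 W
2 20/17 20/13 -600/221 -80/221 7 4 S
3 40/109 8/9 -1232/981 -512/981 7 5 E
4 5/13 5/13 -10/13 0 6 5 N
final 6 4 W

n=0: pose=(6,5,N); sL=5/13, sR=5/13; mL=-10/13, mR=0; mL+mR=-10/13 → advance -1; mR−mL=10/13 → turn +1·90°
n=1: pose=(6,4,W); sL=40/29, sR=8/17; mL=-912/493, mR=448/493; mL+mR=-16/17 → advance -1; mR−mL=80/29 → turn +1·90°
n=2: pose=(7,4,S); sL=20/17, sR=20/13; mL=-600/221, mR=-80/221; mL+mR=-40/13 → advance -1; mR−mL=40/17 → turn +1·90°
n=3: pose=(7,5,E); sL=40/109, sR=8/9; mL=-1232/981, mR=-512/981; mL+mR=-16/9 → advance -1; mR−mL=80/109 → turn +1·90°
n=4: pose=(6,5,N); sL=5/13, sR=5/13; mL=-10/13, mR=0; mL+mR=-10/13 → advance -1; mR−mL=10/13 → turn +1·90°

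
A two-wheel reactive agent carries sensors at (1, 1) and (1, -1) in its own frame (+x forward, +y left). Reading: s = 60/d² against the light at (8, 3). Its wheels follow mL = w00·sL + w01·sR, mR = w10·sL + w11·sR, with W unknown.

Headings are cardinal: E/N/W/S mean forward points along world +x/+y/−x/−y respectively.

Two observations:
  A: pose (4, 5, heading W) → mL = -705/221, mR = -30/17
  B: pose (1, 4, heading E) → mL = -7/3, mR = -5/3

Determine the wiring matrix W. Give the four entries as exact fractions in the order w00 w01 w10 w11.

-1 -1/2 0 -1

obs A: pose=(4,5,W) → sL=30/13, sR=30/17, mL=-705/221, mR=-30/17
obs B: pose=(1,4,E) → sL=3/2, sR=5/3, mL=-7/3, mR=-5/3
sensor matrix S = [[30/13, 30/17], [3/2, 5/3]]; det S = 265/221
solve [mL_A; mL_B] = S·[w00; w01] and [mR_A; mR_B] = S·[w10; w11]:
  w00 = -1, w01 = -1/2, w10 = 0, w11 = -1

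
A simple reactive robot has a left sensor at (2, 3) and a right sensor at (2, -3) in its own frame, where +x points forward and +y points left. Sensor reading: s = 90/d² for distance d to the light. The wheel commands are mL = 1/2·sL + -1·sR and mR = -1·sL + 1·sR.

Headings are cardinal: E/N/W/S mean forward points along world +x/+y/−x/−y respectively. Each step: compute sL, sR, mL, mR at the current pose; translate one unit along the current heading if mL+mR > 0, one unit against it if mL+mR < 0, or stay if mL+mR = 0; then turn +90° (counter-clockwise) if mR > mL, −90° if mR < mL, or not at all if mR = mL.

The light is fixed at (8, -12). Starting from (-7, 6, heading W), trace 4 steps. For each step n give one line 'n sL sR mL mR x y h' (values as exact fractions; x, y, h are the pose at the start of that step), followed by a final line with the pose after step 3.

n=0: pose=(-7,6,W); sL=45/257, sR=9/73; mL=-1341/37522, mR=-972/18761; mL+mR=-45/514 → advance -1; mR−mL=-603/37522 → turn -1·90°
n=1: pose=(-6,6,N); sL=90/689, sR=90/521; mL=-38565/358969, mR=15120/358969; mL+mR=-45/689 → advance -1; mR−mL=53685/358969 → turn +1·90°
n=2: pose=(-6,5,W); sL=45/226, sR=45/328; mL=-1395/37064, mR=-2295/37064; mL+mR=-45/452 → advance -1; mR−mL=-225/9266 → turn -1·90°
n=3: pose=(-5,5,N); sL=90/617, sR=90/461; mL=-34785/284437, mR=14040/284437; mL+mR=-45/617 → advance -1; mR−mL=48825/284437 → turn +1·90°

0 45/257 9/73 -1341/37522 -972/18761 -7 6 W
1 90/689 90/521 -38565/358969 15120/358969 -6 6 N
2 45/226 45/328 -1395/37064 -2295/37064 -6 5 W
3 90/617 90/461 -34785/284437 14040/284437 -5 5 N
final -5 4 W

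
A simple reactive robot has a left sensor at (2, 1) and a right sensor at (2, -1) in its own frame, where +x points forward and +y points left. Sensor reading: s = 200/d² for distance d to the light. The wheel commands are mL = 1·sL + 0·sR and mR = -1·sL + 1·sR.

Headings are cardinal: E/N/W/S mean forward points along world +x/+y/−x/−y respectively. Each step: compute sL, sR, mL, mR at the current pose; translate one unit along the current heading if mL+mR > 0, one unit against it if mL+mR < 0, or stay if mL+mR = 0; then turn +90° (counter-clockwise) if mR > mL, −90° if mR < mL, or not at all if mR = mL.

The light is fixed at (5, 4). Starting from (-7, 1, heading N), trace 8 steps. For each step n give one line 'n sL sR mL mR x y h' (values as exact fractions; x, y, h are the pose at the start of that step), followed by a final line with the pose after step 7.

n=0: pose=(-7,1,N); sL=20/17, sR=100/61; mL=20/17, mR=480/1037; mL+mR=100/61 → advance +1; mR−mL=-740/1037 → turn -1·90°
n=1: pose=(-7,2,E); sL=200/101, sR=200/109; mL=200/101, mR=-1600/11009; mL+mR=200/109 → advance +1; mR−mL=-23400/11009 → turn -1·90°
n=2: pose=(-6,2,S); sL=50/29, sR=5/4; mL=50/29, mR=-55/116; mL+mR=5/4 → advance +1; mR−mL=-255/116 → turn -1·90°
n=3: pose=(-6,1,W); sL=40/37, sR=200/173; mL=40/37, mR=480/6401; mL+mR=200/173 → advance +1; mR−mL=-6440/6401 → turn -1·90°
n=4: pose=(-7,1,N); sL=20/17, sR=100/61; mL=20/17, mR=480/1037; mL+mR=100/61 → advance +1; mR−mL=-740/1037 → turn -1·90°
n=5: pose=(-7,2,E); sL=200/101, sR=200/109; mL=200/101, mR=-1600/11009; mL+mR=200/109 → advance +1; mR−mL=-23400/11009 → turn -1·90°
n=6: pose=(-6,2,S); sL=50/29, sR=5/4; mL=50/29, mR=-55/116; mL+mR=5/4 → advance +1; mR−mL=-255/116 → turn -1·90°
n=7: pose=(-6,1,W); sL=40/37, sR=200/173; mL=40/37, mR=480/6401; mL+mR=200/173 → advance +1; mR−mL=-6440/6401 → turn -1·90°

0 20/17 100/61 20/17 480/1037 -7 1 N
1 200/101 200/109 200/101 -1600/11009 -7 2 E
2 50/29 5/4 50/29 -55/116 -6 2 S
3 40/37 200/173 40/37 480/6401 -6 1 W
4 20/17 100/61 20/17 480/1037 -7 1 N
5 200/101 200/109 200/101 -1600/11009 -7 2 E
6 50/29 5/4 50/29 -55/116 -6 2 S
7 40/37 200/173 40/37 480/6401 -6 1 W
final -7 1 N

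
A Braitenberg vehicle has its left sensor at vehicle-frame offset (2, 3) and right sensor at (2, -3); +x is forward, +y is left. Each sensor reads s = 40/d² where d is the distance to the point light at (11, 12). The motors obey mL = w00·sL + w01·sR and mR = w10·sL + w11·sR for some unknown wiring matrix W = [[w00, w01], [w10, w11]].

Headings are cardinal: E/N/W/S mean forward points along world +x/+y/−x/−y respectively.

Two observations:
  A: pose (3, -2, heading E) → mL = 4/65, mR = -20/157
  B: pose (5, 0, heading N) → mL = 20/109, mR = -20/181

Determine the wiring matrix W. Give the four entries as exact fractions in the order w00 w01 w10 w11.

0 1/2 -1/2 0

obs A: pose=(3,-2,E) → sL=40/157, sR=8/65, mL=4/65, mR=-20/157
obs B: pose=(5,0,N) → sL=40/181, sR=40/109, mL=20/109, mR=-20/181
sensor matrix S = [[40/157, 8/65], [40/181, 40/109]]; det S = 2669568/40266889
solve [mL_A; mL_B] = S·[w00; w01] and [mR_A; mR_B] = S·[w10; w11]:
  w00 = 0, w01 = 1/2, w10 = -1/2, w11 = 0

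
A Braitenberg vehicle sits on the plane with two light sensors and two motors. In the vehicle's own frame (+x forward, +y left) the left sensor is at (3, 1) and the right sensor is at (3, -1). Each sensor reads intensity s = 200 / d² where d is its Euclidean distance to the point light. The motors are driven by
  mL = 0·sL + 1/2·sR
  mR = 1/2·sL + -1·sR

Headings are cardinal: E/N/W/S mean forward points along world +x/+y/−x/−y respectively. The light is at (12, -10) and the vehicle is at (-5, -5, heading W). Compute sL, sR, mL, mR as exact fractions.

left sensor world pos  = (-8, -6); dL² = 416
right sensor world pos = (-8, -4); dR² = 436
sL = 200/416 = 25/52
sR = 200/436 = 50/109
mL = 0·sL + 1/2·sR = 25/109
mR = 1/2·sL + -1·sR = -2475/11336

25/52 50/109 25/109 -2475/11336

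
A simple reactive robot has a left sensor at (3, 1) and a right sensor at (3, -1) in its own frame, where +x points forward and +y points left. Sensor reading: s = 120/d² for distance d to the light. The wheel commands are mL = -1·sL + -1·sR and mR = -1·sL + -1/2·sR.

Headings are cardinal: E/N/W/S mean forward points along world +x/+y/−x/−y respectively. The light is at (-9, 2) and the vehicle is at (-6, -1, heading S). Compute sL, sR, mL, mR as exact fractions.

30/13 3 -69/13 -99/26

left sensor world pos  = (-5, -4); dL² = 52
right sensor world pos = (-7, -4); dR² = 40
sL = 120/52 = 30/13
sR = 120/40 = 3
mL = -1·sL + -1·sR = -69/13
mR = -1·sL + -1/2·sR = -99/26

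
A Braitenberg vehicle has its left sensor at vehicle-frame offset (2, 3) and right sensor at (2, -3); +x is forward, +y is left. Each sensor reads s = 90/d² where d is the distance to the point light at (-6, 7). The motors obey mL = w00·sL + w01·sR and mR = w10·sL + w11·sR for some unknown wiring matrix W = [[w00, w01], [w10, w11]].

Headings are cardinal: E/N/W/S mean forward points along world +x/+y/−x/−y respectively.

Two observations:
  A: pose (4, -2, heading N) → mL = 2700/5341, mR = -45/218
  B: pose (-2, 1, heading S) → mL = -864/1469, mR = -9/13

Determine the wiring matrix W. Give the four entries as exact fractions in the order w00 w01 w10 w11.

1 -1 0 -1/2

obs A: pose=(4,-2,N) → sL=45/49, sR=45/109, mL=2700/5341, mR=-45/218
obs B: pose=(-2,1,S) → sL=90/113, sR=18/13, mL=-864/1469, mR=-9/13
sensor matrix S = [[45/49, 45/109], [90/113, 18/13]]; det S = 7396920/7845929
solve [mL_A; mL_B] = S·[w00; w01] and [mR_A; mR_B] = S·[w10; w11]:
  w00 = 1, w01 = -1, w10 = 0, w11 = -1/2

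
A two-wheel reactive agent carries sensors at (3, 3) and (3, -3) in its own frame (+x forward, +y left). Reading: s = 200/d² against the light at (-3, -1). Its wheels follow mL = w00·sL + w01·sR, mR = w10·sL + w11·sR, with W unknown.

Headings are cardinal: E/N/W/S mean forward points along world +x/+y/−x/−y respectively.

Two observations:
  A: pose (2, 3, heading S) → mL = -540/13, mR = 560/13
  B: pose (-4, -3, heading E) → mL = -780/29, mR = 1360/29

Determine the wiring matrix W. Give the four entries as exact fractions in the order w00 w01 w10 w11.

-1/2 -1 1 1

obs A: pose=(2,3,S) → sL=40/13, sR=40, mL=-540/13, mR=560/13
obs B: pose=(-4,-3,E) → sL=40, sR=200/29, mL=-780/29, mR=1360/29
sensor matrix S = [[40/13, 40], [40, 200/29]]; det S = -595200/377
solve [mL_A; mL_B] = S·[w00; w01] and [mR_A; mR_B] = S·[w10; w11]:
  w00 = -1/2, w01 = -1, w10 = 1, w11 = 1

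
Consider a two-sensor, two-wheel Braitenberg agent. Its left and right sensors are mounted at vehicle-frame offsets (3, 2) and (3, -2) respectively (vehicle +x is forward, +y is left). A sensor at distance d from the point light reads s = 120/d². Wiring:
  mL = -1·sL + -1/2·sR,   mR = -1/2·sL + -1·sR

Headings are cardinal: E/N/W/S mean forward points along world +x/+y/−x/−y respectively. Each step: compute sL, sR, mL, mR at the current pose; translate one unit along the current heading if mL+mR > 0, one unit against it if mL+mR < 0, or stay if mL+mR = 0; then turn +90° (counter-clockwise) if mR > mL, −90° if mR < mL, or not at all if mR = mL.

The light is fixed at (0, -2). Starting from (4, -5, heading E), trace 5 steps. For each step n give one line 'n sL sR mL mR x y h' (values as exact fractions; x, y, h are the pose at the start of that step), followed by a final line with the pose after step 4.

n=0: pose=(4,-5,E); sL=12/5, sR=60/37; mL=-594/185, mR=-522/185; mL+mR=-1116/185 → advance -1; mR−mL=72/185 → turn +1·90°
n=1: pose=(3,-5,N); sL=120, sR=24/5; mL=-612/5, mR=-324/5; mL+mR=-936/5 → advance -1; mR−mL=288/5 → turn +1·90°
n=2: pose=(3,-6,W); sL=10/3, sR=30; mL=-55/3, mR=-95/3; mL+mR=-50 → advance -1; mR−mL=-40/3 → turn -1·90°
n=3: pose=(4,-6,N); sL=24, sR=120/37; mL=-948/37, mR=-564/37; mL+mR=-1512/37 → advance -1; mR−mL=384/37 → turn +1·90°
n=4: pose=(4,-7,W); sL=12/5, sR=12; mL=-42/5, mR=-66/5; mL+mR=-108/5 → advance -1; mR−mL=-24/5 → turn -1·90°

0 12/5 60/37 -594/185 -522/185 4 -5 E
1 120 24/5 -612/5 -324/5 3 -5 N
2 10/3 30 -55/3 -95/3 3 -6 W
3 24 120/37 -948/37 -564/37 4 -6 N
4 12/5 12 -42/5 -66/5 4 -7 W
final 5 -7 N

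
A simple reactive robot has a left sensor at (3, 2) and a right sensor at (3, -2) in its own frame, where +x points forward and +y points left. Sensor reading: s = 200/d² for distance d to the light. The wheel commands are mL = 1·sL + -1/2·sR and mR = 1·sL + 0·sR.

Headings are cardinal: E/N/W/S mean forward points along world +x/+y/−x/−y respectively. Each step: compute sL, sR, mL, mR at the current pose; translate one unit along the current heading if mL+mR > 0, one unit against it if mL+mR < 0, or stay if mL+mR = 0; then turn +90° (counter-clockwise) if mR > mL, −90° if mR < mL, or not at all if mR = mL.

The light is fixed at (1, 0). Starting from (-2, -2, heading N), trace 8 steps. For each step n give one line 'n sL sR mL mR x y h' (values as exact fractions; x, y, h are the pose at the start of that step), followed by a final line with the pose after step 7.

0 100/13 100 -550/13 100/13 -2 -2 N
1 200/61 200/37 1300/2257 200/61 -2 -3 W
2 5 25/9 65/18 5 -3 -3 S
3 40 200/37 1380/37 40 -3 -4 E
4 100/13 100 -550/13 100/13 -2 -4 N
5 40/17 40/9 20/153 40/17 -2 -5 W
6 50/17 2 33/17 50/17 -3 -5 S
7 200/17 40/13 2260/221 200/17 -3 -6 E
final -2 -6 N

n=0: pose=(-2,-2,N); sL=100/13, sR=100; mL=-550/13, mR=100/13; mL+mR=-450/13 → advance -1; mR−mL=50 → turn +1·90°
n=1: pose=(-2,-3,W); sL=200/61, sR=200/37; mL=1300/2257, mR=200/61; mL+mR=8700/2257 → advance +1; mR−mL=100/37 → turn +1·90°
n=2: pose=(-3,-3,S); sL=5, sR=25/9; mL=65/18, mR=5; mL+mR=155/18 → advance +1; mR−mL=25/18 → turn +1·90°
n=3: pose=(-3,-4,E); sL=40, sR=200/37; mL=1380/37, mR=40; mL+mR=2860/37 → advance +1; mR−mL=100/37 → turn +1·90°
n=4: pose=(-2,-4,N); sL=100/13, sR=100; mL=-550/13, mR=100/13; mL+mR=-450/13 → advance -1; mR−mL=50 → turn +1·90°
n=5: pose=(-2,-5,W); sL=40/17, sR=40/9; mL=20/153, mR=40/17; mL+mR=380/153 → advance +1; mR−mL=20/9 → turn +1·90°
n=6: pose=(-3,-5,S); sL=50/17, sR=2; mL=33/17, mR=50/17; mL+mR=83/17 → advance +1; mR−mL=1 → turn +1·90°
n=7: pose=(-3,-6,E); sL=200/17, sR=40/13; mL=2260/221, mR=200/17; mL+mR=4860/221 → advance +1; mR−mL=20/13 → turn +1·90°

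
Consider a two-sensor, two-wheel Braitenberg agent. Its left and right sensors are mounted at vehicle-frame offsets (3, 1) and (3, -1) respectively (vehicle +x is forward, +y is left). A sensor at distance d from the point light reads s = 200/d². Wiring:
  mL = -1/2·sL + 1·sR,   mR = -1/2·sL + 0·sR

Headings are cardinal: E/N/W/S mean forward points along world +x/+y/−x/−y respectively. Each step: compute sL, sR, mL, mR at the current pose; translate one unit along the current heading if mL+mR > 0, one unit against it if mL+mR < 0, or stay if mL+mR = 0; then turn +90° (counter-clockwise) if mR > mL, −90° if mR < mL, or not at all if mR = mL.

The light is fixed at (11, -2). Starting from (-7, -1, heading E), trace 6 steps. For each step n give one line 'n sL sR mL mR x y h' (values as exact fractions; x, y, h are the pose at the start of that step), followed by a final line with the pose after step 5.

n=0: pose=(-7,-1,E); sL=200/229, sR=8/9; mL=932/2061, mR=-100/229; mL+mR=32/2061 → advance +1; mR−mL=-8/9 → turn -1·90°
n=1: pose=(-6,-1,S); sL=10/13, sR=25/41; mL=120/533, mR=-5/13; mL+mR=-85/533 → advance -1; mR−mL=-25/41 → turn -1·90°
n=2: pose=(-6,0,W); sL=200/401, sR=200/409; mL=39300/164009, mR=-100/401; mL+mR=-1600/164009 → advance -1; mR−mL=-200/409 → turn -1·90°
n=3: pose=(-5,0,N); sL=100/157, sR=4/5; mL=378/785, mR=-50/157; mL+mR=128/785 → advance +1; mR−mL=-4/5 → turn -1·90°
n=4: pose=(-5,1,E); sL=40/37, sR=200/173; mL=3940/6401, mR=-20/37; mL+mR=480/6401 → advance +1; mR−mL=-200/173 → turn -1·90°
n=5: pose=(-4,1,S); sL=50/49, sR=25/32; mL=425/1568, mR=-25/49; mL+mR=-375/1568 → advance -1; mR−mL=-25/32 → turn -1·90°

0 200/229 8/9 932/2061 -100/229 -7 -1 E
1 10/13 25/41 120/533 -5/13 -6 -1 S
2 200/401 200/409 39300/164009 -100/401 -6 0 W
3 100/157 4/5 378/785 -50/157 -5 0 N
4 40/37 200/173 3940/6401 -20/37 -5 1 E
5 50/49 25/32 425/1568 -25/49 -4 1 S
final -4 2 W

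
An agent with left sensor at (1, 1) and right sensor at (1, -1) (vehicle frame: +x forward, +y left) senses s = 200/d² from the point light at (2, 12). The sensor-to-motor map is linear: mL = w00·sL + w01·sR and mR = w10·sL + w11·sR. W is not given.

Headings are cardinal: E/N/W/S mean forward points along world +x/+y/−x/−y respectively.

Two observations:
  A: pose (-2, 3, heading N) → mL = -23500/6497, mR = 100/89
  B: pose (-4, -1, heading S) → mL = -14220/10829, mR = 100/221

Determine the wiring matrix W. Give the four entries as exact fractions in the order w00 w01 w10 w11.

-1 -1/2 1/2 0

obs A: pose=(-2,3,N) → sL=200/89, sR=200/73, mL=-23500/6497, mR=100/89
obs B: pose=(-4,-1,S) → sL=200/221, sR=40/49, mL=-14220/10829, mR=100/221
sensor matrix S = [[200/89, 200/73], [200/221, 40/49]]; det S = -45376000/70356013
solve [mL_A; mL_B] = S·[w00; w01] and [mR_A; mR_B] = S·[w10; w11]:
  w00 = -1, w01 = -1/2, w10 = 1/2, w11 = 0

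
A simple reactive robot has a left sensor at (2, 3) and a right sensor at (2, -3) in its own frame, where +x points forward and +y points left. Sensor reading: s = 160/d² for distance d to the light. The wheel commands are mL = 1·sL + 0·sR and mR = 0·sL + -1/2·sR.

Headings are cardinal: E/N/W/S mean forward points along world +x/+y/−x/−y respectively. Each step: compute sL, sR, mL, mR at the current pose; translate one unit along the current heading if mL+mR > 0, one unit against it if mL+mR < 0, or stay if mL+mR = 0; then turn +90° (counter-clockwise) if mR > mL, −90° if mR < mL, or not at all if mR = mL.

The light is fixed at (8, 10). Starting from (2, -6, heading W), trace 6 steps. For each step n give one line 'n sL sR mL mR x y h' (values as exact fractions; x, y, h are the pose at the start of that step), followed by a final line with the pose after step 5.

n=0: pose=(2,-6,W); sL=32/85, sR=160/233; mL=32/85, mR=-80/233; mL+mR=656/19805 → advance +1; mR−mL=-14256/19805 → turn -1·90°
n=1: pose=(1,-6,N); sL=20/37, sR=40/53; mL=20/37, mR=-20/53; mL+mR=320/1961 → advance +1; mR−mL=-1800/1961 → turn -1·90°
n=2: pose=(1,-5,E); sL=160/169, sR=160/349; mL=160/169, mR=-80/349; mL+mR=42320/58981 → advance +1; mR−mL=-69360/58981 → turn -1·90°
n=3: pose=(2,-5,S); sL=80/149, sR=16/37; mL=80/149, mR=-8/37; mL+mR=1768/5513 → advance +1; mR−mL=-4152/5513 → turn -1·90°
n=4: pose=(2,-6,W); sL=32/85, sR=160/233; mL=32/85, mR=-80/233; mL+mR=656/19805 → advance +1; mR−mL=-14256/19805 → turn -1·90°
n=5: pose=(1,-6,N); sL=20/37, sR=40/53; mL=20/37, mR=-20/53; mL+mR=320/1961 → advance +1; mR−mL=-1800/1961 → turn -1·90°

0 32/85 160/233 32/85 -80/233 2 -6 W
1 20/37 40/53 20/37 -20/53 1 -6 N
2 160/169 160/349 160/169 -80/349 1 -5 E
3 80/149 16/37 80/149 -8/37 2 -5 S
4 32/85 160/233 32/85 -80/233 2 -6 W
5 20/37 40/53 20/37 -20/53 1 -6 N
final 1 -5 E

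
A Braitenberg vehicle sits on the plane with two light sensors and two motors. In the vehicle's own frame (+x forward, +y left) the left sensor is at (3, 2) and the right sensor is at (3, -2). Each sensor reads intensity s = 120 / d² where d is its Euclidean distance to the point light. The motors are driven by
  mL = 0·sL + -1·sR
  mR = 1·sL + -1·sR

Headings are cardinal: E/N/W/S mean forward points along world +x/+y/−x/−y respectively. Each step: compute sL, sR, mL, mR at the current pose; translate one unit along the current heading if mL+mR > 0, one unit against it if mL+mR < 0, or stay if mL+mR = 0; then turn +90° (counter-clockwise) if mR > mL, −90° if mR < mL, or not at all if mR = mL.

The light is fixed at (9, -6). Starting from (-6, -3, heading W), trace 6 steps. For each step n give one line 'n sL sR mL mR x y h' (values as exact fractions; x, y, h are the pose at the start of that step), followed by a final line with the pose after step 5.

0 24/65 120/349 -120/349 576/22685 -6 -3 W
1 5/6 15/32 -15/32 35/96 -5 -3 S
2 120/157 24/25 -24/25 -768/3925 -5 -2 E
3 60/169 60/109 -60/109 -3600/18421 -6 -2 N
4 24/65 120/349 -120/349 576/22685 -6 -3 W
5 5/6 15/32 -15/32 35/96 -5 -3 S
final -5 -2 E

n=0: pose=(-6,-3,W); sL=24/65, sR=120/349; mL=-120/349, mR=576/22685; mL+mR=-7224/22685 → advance -1; mR−mL=24/65 → turn +1·90°
n=1: pose=(-5,-3,S); sL=5/6, sR=15/32; mL=-15/32, mR=35/96; mL+mR=-5/48 → advance -1; mR−mL=5/6 → turn +1·90°
n=2: pose=(-5,-2,E); sL=120/157, sR=24/25; mL=-24/25, mR=-768/3925; mL+mR=-4536/3925 → advance -1; mR−mL=120/157 → turn +1·90°
n=3: pose=(-6,-2,N); sL=60/169, sR=60/109; mL=-60/109, mR=-3600/18421; mL+mR=-13740/18421 → advance -1; mR−mL=60/169 → turn +1·90°
n=4: pose=(-6,-3,W); sL=24/65, sR=120/349; mL=-120/349, mR=576/22685; mL+mR=-7224/22685 → advance -1; mR−mL=24/65 → turn +1·90°
n=5: pose=(-5,-3,S); sL=5/6, sR=15/32; mL=-15/32, mR=35/96; mL+mR=-5/48 → advance -1; mR−mL=5/6 → turn +1·90°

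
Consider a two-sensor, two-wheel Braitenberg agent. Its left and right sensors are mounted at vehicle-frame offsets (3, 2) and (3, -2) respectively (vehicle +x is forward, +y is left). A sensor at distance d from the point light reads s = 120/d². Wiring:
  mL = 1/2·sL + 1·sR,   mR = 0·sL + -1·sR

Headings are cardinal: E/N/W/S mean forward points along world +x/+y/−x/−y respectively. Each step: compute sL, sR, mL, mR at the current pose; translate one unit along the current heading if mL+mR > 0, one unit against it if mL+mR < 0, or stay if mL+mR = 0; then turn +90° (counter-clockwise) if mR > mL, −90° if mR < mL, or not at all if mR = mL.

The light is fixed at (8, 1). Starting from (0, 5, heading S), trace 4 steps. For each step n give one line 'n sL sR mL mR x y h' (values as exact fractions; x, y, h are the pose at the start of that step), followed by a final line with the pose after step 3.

n=0: pose=(0,5,S); sL=120/37, sR=120/101; mL=10500/3737, mR=-120/101; mL+mR=60/37 → advance +1; mR−mL=-14940/3737 → turn -1·90°
n=1: pose=(0,4,W); sL=60/61, sR=60/73; mL=5850/4453, mR=-60/73; mL+mR=30/61 → advance +1; mR−mL=-9510/4453 → turn -1·90°
n=2: pose=(-1,4,N); sL=120/157, sR=24/17; mL=4788/2669, mR=-24/17; mL+mR=60/157 → advance +1; mR−mL=-8556/2669 → turn -1·90°
n=3: pose=(-1,5,E); sL=5/3, sR=3; mL=23/6, mR=-3; mL+mR=5/6 → advance +1; mR−mL=-41/6 → turn -1·90°

0 120/37 120/101 10500/3737 -120/101 0 5 S
1 60/61 60/73 5850/4453 -60/73 0 4 W
2 120/157 24/17 4788/2669 -24/17 -1 4 N
3 5/3 3 23/6 -3 -1 5 E
final 0 5 S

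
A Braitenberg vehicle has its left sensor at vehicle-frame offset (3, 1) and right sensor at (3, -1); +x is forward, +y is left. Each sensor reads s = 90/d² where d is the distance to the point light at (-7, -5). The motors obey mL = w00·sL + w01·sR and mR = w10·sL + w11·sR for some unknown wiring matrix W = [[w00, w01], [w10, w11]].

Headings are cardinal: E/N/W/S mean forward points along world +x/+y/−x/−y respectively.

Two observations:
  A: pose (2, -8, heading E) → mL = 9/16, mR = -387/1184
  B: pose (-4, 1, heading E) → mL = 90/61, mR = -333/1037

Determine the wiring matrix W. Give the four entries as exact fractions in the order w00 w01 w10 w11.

0 1 -1 1/2

obs A: pose=(2,-8,E) → sL=45/74, sR=9/16, mL=9/16, mR=-387/1184
obs B: pose=(-4,1,E) → sL=18/17, sR=90/61, mL=90/61, mR=-333/1037
sensor matrix S = [[45/74, 9/16], [18/17, 90/61]]; det S = 92583/306952
solve [mL_A; mL_B] = S·[w00; w01] and [mR_A; mR_B] = S·[w10; w11]:
  w00 = 0, w01 = 1, w10 = -1, w11 = 1/2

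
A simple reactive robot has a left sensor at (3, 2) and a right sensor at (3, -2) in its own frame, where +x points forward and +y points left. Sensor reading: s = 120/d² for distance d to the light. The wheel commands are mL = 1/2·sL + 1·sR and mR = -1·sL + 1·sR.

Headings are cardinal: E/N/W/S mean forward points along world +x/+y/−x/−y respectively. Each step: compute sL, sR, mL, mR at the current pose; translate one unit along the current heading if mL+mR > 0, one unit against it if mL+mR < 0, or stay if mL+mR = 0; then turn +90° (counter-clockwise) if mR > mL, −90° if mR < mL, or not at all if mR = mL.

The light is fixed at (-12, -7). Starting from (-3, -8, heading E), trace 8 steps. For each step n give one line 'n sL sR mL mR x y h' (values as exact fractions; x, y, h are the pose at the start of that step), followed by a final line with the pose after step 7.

n=0: pose=(-3,-8,E); sL=24/29, sR=40/51; mL=1772/1479, mR=-64/1479; mL+mR=1708/1479 → advance +1; mR−mL=-36/29 → turn -1·90°
n=1: pose=(-2,-8,S); sL=3/4, sR=3/2; mL=15/8, mR=3/4; mL+mR=21/8 → advance +1; mR−mL=-9/8 → turn -1·90°
n=2: pose=(-2,-9,W); sL=24/13, sR=120/49; mL=2148/637, mR=384/637; mL+mR=2532/637 → advance +1; mR−mL=-36/13 → turn -1·90°
n=3: pose=(-3,-9,N); sL=12/5, sR=60/61; mL=666/305, mR=-432/305; mL+mR=234/305 → advance +1; mR−mL=-18/5 → turn -1·90°
n=4: pose=(-3,-8,E); sL=24/29, sR=40/51; mL=1772/1479, mR=-64/1479; mL+mR=1708/1479 → advance +1; mR−mL=-36/29 → turn -1·90°
n=5: pose=(-2,-8,S); sL=3/4, sR=3/2; mL=15/8, mR=3/4; mL+mR=21/8 → advance +1; mR−mL=-9/8 → turn -1·90°
n=6: pose=(-2,-9,W); sL=24/13, sR=120/49; mL=2148/637, mR=384/637; mL+mR=2532/637 → advance +1; mR−mL=-36/13 → turn -1·90°
n=7: pose=(-3,-9,N); sL=12/5, sR=60/61; mL=666/305, mR=-432/305; mL+mR=234/305 → advance +1; mR−mL=-18/5 → turn -1·90°

0 24/29 40/51 1772/1479 -64/1479 -3 -8 E
1 3/4 3/2 15/8 3/4 -2 -8 S
2 24/13 120/49 2148/637 384/637 -2 -9 W
3 12/5 60/61 666/305 -432/305 -3 -9 N
4 24/29 40/51 1772/1479 -64/1479 -3 -8 E
5 3/4 3/2 15/8 3/4 -2 -8 S
6 24/13 120/49 2148/637 384/637 -2 -9 W
7 12/5 60/61 666/305 -432/305 -3 -9 N
final -3 -8 E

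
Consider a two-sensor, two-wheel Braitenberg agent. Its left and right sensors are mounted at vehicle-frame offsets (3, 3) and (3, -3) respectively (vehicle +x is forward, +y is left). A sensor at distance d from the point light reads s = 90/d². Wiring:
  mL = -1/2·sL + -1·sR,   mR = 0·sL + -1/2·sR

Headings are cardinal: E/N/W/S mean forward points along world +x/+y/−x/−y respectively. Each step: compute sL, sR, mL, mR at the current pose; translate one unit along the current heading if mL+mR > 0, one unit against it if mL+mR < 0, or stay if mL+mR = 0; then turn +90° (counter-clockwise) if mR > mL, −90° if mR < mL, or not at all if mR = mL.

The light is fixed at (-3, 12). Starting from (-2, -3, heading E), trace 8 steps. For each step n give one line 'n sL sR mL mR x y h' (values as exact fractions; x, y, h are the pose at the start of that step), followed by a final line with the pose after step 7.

n=0: pose=(-2,-3,E); sL=9/16, sR=9/34; mL=-297/544, mR=-9/68; mL+mR=-369/544 → advance -1; mR−mL=225/544 → turn +1·90°
n=1: pose=(-3,-3,N); sL=10/17, sR=10/17; mL=-15/17, mR=-5/17; mL+mR=-20/17 → advance -1; mR−mL=10/17 → turn +1·90°
n=2: pose=(-3,-4,W); sL=9/37, sR=45/89; mL=-4131/6586, mR=-45/178; mL+mR=-2898/3293 → advance -1; mR−mL=1233/3293 → turn +1·90°
n=3: pose=(-2,-4,S); sL=90/377, sR=18/73; mL=-10071/27521, mR=-9/73; mL+mR=-13464/27521 → advance -1; mR−mL=6678/27521 → turn +1·90°
n=4: pose=(-2,-3,E); sL=9/16, sR=9/34; mL=-297/544, mR=-9/68; mL+mR=-369/544 → advance -1; mR−mL=225/544 → turn +1·90°
n=5: pose=(-3,-3,N); sL=10/17, sR=10/17; mL=-15/17, mR=-5/17; mL+mR=-20/17 → advance -1; mR−mL=10/17 → turn +1·90°
n=6: pose=(-3,-4,W); sL=9/37, sR=45/89; mL=-4131/6586, mR=-45/178; mL+mR=-2898/3293 → advance -1; mR−mL=1233/3293 → turn +1·90°
n=7: pose=(-2,-4,S); sL=90/377, sR=18/73; mL=-10071/27521, mR=-9/73; mL+mR=-13464/27521 → advance -1; mR−mL=6678/27521 → turn +1·90°

0 9/16 9/34 -297/544 -9/68 -2 -3 E
1 10/17 10/17 -15/17 -5/17 -3 -3 N
2 9/37 45/89 -4131/6586 -45/178 -3 -4 W
3 90/377 18/73 -10071/27521 -9/73 -2 -4 S
4 9/16 9/34 -297/544 -9/68 -2 -3 E
5 10/17 10/17 -15/17 -5/17 -3 -3 N
6 9/37 45/89 -4131/6586 -45/178 -3 -4 W
7 90/377 18/73 -10071/27521 -9/73 -2 -4 S
final -2 -3 E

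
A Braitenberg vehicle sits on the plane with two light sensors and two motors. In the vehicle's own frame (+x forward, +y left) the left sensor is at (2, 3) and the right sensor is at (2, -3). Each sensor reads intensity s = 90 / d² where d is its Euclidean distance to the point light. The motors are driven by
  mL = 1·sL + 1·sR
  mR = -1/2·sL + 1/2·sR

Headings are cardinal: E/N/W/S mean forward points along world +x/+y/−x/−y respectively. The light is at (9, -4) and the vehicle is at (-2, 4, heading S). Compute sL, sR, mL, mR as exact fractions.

left sensor world pos  = (1, 2); dL² = 100
right sensor world pos = (-5, 2); dR² = 232
sL = 90/100 = 9/10
sR = 90/232 = 45/116
mL = 1·sL + 1·sR = 747/580
mR = -1/2·sL + 1/2·sR = -297/1160

9/10 45/116 747/580 -297/1160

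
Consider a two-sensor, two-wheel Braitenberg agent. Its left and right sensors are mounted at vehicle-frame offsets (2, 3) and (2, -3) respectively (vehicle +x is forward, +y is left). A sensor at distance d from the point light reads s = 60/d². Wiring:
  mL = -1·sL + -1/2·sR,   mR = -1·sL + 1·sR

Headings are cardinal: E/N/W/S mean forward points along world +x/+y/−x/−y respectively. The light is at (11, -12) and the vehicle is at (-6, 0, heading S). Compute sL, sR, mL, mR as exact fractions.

left sensor world pos  = (-3, -2); dL² = 296
right sensor world pos = (-9, -2); dR² = 500
sL = 60/296 = 15/74
sR = 60/500 = 3/25
mL = -1·sL + -1/2·sR = -243/925
mR = -1·sL + 1·sR = -153/1850

15/74 3/25 -243/925 -153/1850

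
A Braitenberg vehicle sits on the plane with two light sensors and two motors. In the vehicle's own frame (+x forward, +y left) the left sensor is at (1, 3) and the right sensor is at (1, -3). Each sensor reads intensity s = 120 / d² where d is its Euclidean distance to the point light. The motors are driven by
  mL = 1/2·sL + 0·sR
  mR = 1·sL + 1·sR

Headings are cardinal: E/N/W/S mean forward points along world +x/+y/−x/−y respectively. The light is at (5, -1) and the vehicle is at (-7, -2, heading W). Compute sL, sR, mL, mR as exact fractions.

24/37 120/173 12/37 8592/6401

left sensor world pos  = (-8, -5); dL² = 185
right sensor world pos = (-8, 1); dR² = 173
sL = 120/185 = 24/37
sR = 120/173 = 120/173
mL = 1/2·sL + 0·sR = 12/37
mR = 1·sL + 1·sR = 8592/6401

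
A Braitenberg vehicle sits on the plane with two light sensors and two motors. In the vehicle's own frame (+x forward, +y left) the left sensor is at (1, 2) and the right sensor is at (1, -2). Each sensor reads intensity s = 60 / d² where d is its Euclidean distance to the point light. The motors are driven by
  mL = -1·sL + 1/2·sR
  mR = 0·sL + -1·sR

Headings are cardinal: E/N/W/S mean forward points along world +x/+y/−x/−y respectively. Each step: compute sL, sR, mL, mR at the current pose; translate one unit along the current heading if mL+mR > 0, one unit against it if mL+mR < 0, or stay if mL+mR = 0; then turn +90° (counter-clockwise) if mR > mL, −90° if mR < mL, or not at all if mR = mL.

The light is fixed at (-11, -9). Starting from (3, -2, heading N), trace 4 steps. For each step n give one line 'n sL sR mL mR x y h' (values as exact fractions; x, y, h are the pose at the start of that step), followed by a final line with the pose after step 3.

0 15/52 3/16 -81/416 -3/16 3 -2 N
1 12/37 60/233 -1686/8621 -60/233 3 -3 W
2 30/109 30/169 -3435/18421 -30/169 4 -3 N
3 12/41 12/49 -342/2009 -12/49 4 -4 W
final 5 -4 N

n=0: pose=(3,-2,N); sL=15/52, sR=3/16; mL=-81/416, mR=-3/16; mL+mR=-159/416 → advance -1; mR−mL=3/416 → turn +1·90°
n=1: pose=(3,-3,W); sL=12/37, sR=60/233; mL=-1686/8621, mR=-60/233; mL+mR=-3906/8621 → advance -1; mR−mL=-534/8621 → turn -1·90°
n=2: pose=(4,-3,N); sL=30/109, sR=30/169; mL=-3435/18421, mR=-30/169; mL+mR=-6705/18421 → advance -1; mR−mL=165/18421 → turn +1·90°
n=3: pose=(4,-4,W); sL=12/41, sR=12/49; mL=-342/2009, mR=-12/49; mL+mR=-834/2009 → advance -1; mR−mL=-150/2009 → turn -1·90°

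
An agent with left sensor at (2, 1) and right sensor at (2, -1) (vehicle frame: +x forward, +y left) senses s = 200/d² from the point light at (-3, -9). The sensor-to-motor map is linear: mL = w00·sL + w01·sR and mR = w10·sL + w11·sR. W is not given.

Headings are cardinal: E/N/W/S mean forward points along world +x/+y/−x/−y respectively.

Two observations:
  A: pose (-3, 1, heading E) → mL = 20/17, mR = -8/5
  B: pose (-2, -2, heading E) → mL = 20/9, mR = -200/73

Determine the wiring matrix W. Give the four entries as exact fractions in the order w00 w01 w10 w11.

obs A: pose=(-3,1,E) → sL=8/5, sR=40/17, mL=20/17, mR=-8/5
obs B: pose=(-2,-2,E) → sL=200/73, sR=40/9, mL=20/9, mR=-200/73
sensor matrix S = [[8/5, 40/17], [200/73, 40/9]]; det S = 7424/11169
solve [mL_A; mL_B] = S·[w00; w01] and [mR_A; mR_B] = S·[w10; w11]:
  w00 = 0, w01 = 1/2, w10 = -1, w11 = 0

0 1/2 -1 0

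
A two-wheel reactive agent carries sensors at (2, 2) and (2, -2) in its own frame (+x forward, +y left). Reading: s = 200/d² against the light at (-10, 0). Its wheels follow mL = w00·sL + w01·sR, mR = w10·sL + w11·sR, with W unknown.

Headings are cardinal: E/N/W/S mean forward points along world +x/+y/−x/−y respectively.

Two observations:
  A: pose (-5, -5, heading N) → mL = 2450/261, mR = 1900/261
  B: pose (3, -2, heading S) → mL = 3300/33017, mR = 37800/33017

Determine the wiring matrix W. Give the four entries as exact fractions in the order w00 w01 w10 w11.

1 -1/2 1/2 1/2

obs A: pose=(-5,-5,N) → sL=100/9, sR=100/29, mL=2450/261, mR=1900/261
obs B: pose=(3,-2,S) → sL=200/241, sR=200/137, mL=3300/33017, mR=37800/33017
sensor matrix S = [[100/9, 100/29], [200/241, 200/137]]; det S = 115120000/8617437
solve [mL_A; mL_B] = S·[w00; w01] and [mR_A; mR_B] = S·[w10; w11]:
  w00 = 1, w01 = -1/2, w10 = 1/2, w11 = 1/2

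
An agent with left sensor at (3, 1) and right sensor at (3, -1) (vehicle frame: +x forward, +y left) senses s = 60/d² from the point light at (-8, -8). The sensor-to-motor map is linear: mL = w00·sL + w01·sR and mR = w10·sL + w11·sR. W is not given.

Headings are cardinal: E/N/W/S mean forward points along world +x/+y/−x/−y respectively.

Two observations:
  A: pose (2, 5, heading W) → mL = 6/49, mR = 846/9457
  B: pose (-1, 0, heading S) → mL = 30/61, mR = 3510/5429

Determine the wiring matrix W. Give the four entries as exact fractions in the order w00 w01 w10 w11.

obs A: pose=(2,5,W) → sL=60/193, sR=12/49, mL=6/49, mR=846/9457
obs B: pose=(-1,0,S) → sL=60/89, sR=60/61, mL=30/61, mR=3510/5429
sensor matrix S = [[60/193, 12/49], [60/89, 60/61]]; det S = 7223040/51342053
solve [mL_A; mL_B] = S·[w00; w01] and [mR_A; mR_B] = S·[w10; w11]:
  w00 = 0, w01 = 1/2, w10 = -1/2, w11 = 1

0 1/2 -1/2 1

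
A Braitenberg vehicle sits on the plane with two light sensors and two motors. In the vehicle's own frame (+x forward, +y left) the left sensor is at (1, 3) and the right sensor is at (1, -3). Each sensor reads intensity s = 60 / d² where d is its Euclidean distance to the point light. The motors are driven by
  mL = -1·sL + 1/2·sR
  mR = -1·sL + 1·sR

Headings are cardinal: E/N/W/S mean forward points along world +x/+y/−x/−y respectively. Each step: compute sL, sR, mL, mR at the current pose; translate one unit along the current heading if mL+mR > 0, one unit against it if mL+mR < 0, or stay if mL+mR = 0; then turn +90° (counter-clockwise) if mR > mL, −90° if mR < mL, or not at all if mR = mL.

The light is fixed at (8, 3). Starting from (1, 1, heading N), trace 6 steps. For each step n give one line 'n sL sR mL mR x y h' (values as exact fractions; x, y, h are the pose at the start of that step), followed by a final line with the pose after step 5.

0 60/101 60/17 2010/1717 5040/1717 1 1 N
1 3/4 15/17 -21/68 9/68 1 2 W
2 60/13 12/17 -942/221 -864/221 2 2 S
3 30/17 30/17 -15/17 0 2 3 E
4 60/101 60/17 2010/1717 5040/1717 1 3 N
5 15/17 3/4 -69/136 -9/68 1 4 W
final 2 4 S

n=0: pose=(1,1,N); sL=60/101, sR=60/17; mL=2010/1717, mR=5040/1717; mL+mR=7050/1717 → advance +1; mR−mL=30/17 → turn +1·90°
n=1: pose=(1,2,W); sL=3/4, sR=15/17; mL=-21/68, mR=9/68; mL+mR=-3/17 → advance -1; mR−mL=15/34 → turn +1·90°
n=2: pose=(2,2,S); sL=60/13, sR=12/17; mL=-942/221, mR=-864/221; mL+mR=-1806/221 → advance -1; mR−mL=6/17 → turn +1·90°
n=3: pose=(2,3,E); sL=30/17, sR=30/17; mL=-15/17, mR=0; mL+mR=-15/17 → advance -1; mR−mL=15/17 → turn +1·90°
n=4: pose=(1,3,N); sL=60/101, sR=60/17; mL=2010/1717, mR=5040/1717; mL+mR=7050/1717 → advance +1; mR−mL=30/17 → turn +1·90°
n=5: pose=(1,4,W); sL=15/17, sR=3/4; mL=-69/136, mR=-9/68; mL+mR=-87/136 → advance -1; mR−mL=3/8 → turn +1·90°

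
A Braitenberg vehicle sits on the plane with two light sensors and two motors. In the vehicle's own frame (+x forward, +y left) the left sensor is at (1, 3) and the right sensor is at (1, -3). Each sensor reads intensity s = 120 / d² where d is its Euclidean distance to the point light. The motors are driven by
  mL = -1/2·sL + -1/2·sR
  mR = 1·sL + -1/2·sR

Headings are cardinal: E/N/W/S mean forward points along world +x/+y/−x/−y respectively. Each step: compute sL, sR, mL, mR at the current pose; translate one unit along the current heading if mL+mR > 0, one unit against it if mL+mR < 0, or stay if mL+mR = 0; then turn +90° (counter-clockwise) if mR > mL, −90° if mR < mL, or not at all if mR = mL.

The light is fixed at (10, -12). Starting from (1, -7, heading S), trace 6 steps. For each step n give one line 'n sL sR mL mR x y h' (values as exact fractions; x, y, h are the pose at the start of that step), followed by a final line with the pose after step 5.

0 30/13 3/4 -159/104 201/104 1 -7 S
1 120/113 24/13 -2136/1469 204/1469 1 -8 E
2 60/97 60/37 -4020/3589 -690/3589 0 -8 N
3 120/121 120/157 -16680/18997 11580/18997 0 -9 W
4 3 30/37 -141/74 96/37 1 -9 S
5 120/89 24/13 -1848/1157 492/1157 1 -10 E
final 0 -10 N

n=0: pose=(1,-7,S); sL=30/13, sR=3/4; mL=-159/104, mR=201/104; mL+mR=21/52 → advance +1; mR−mL=45/13 → turn +1·90°
n=1: pose=(1,-8,E); sL=120/113, sR=24/13; mL=-2136/1469, mR=204/1469; mL+mR=-1932/1469 → advance -1; mR−mL=180/113 → turn +1·90°
n=2: pose=(0,-8,N); sL=60/97, sR=60/37; mL=-4020/3589, mR=-690/3589; mL+mR=-4710/3589 → advance -1; mR−mL=90/97 → turn +1·90°
n=3: pose=(0,-9,W); sL=120/121, sR=120/157; mL=-16680/18997, mR=11580/18997; mL+mR=-5100/18997 → advance -1; mR−mL=180/121 → turn +1·90°
n=4: pose=(1,-9,S); sL=3, sR=30/37; mL=-141/74, mR=96/37; mL+mR=51/74 → advance +1; mR−mL=9/2 → turn +1·90°
n=5: pose=(1,-10,E); sL=120/89, sR=24/13; mL=-1848/1157, mR=492/1157; mL+mR=-1356/1157 → advance -1; mR−mL=180/89 → turn +1·90°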